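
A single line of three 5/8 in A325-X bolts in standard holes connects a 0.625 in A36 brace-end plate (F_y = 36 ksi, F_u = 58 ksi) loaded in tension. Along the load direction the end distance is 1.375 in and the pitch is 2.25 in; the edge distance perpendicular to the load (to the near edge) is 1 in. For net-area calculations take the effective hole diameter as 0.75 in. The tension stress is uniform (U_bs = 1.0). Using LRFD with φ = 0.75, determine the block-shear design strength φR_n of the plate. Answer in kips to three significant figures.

76.5 kips

Shear plane L_v = 1.375 + 2·2.25 = 5.875 in; A_gv = 5.875 × 0.625 = 3.672 in².
A_nv = (5.875 − 2.5·0.75) × 0.625 = 2.5 in².
A_nt = (1 − 0.5·0.75) × 0.625 = 0.3906 in².
0.6 F_u A_nv = 87 kips; 0.6 F_y A_gv = 79.31 kips → shear yielding governs the shear term.
R_n = 79.31 + 1.0 × 58 × 0.3906 = 102 kips.
Design strength φR_n = 0.75 × 102 = 76.5 kips.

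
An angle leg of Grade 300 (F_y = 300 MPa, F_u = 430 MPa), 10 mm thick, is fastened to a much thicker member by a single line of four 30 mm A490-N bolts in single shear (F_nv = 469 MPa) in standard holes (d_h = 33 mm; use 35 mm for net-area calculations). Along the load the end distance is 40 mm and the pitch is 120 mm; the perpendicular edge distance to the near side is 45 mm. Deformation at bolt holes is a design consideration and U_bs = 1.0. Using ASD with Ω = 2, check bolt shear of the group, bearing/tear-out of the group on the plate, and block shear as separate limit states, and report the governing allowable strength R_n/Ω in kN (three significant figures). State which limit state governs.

Bolt shear: A_b = π·30²/4 = 706.9 mm²; R_n = 469 × 706.9 × 4 × 1 / 1000 = 1326 kN → 1326 / 2 = 663 kN.
Bearing: edge l_c = 23.5, r_n = 121.3 kN; interior l_c = 87, r_n = 309.6 kN; R_n = 121.3 + 3·309.6 = 1050 kN → 525 kN.
Block shear: A_gv = 4000, A_nv = 2775, A_nt = 275 mm²; R_n = min(0.6F_uA_nv, 0.6F_yA_gv) + U_bs·F_u·A_nt = 834.2 kN → 417 kN.
Block shear governs: 417 kN.

417 kN (block shear governs)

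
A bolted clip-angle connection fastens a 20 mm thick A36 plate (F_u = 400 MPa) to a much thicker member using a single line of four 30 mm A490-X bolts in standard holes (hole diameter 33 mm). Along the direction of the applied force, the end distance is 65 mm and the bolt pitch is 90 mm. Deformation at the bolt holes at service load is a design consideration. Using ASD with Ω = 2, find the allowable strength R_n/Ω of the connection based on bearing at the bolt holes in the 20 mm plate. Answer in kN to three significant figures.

Per bolt r_n = 1.2 l_c t F_u ≤ 2.4 d t F_u; upper limit = 2.4 × 30 × 20 × 400 / 1000 = 576 kN.
Edge bolt: l_c = 65 − 33/2 = 48.5 mm → 1.2 × 48.5 × 20 × 400 / 1000 = 465.6 → r_n = 465.6 kN.
Interior bolts: l_c = 90 − 33 = 57 mm → 1.2 × 57 × 20 × 400 / 1000 = 547.2 → r_n = 547.2 kN.
R_n = 1 × 465.6 + 3 × 547.2 = 2107 kN.
Allowable strength R_n/Ω = 2107 / 2 = 1050 kN.

1050 kN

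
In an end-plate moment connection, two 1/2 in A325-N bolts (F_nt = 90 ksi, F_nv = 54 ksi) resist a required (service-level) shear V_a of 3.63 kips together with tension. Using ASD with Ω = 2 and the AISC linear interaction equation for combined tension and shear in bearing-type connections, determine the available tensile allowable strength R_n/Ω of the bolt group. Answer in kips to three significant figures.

A_b = π·0.5²/4 = 0.1963 in²; f_rv = 3.63 / (2 × 0.1963) = 9.244 ksi.
F'_nt = 1.3 F_nt − (Ω F_nt / F_nv) f_rv = 1.3·90 − (2·90/54)·9.244 = 86.19 ksi, capped at F_nt → F'_nt = 86.19 ksi.
R_n = F'_nt · A_b · n = 86.19 × 0.1963 × 2 = 33.85 kips.
Allowable strength R_n/Ω = 33.85 / 2 = 16.9 kips.

16.9 kips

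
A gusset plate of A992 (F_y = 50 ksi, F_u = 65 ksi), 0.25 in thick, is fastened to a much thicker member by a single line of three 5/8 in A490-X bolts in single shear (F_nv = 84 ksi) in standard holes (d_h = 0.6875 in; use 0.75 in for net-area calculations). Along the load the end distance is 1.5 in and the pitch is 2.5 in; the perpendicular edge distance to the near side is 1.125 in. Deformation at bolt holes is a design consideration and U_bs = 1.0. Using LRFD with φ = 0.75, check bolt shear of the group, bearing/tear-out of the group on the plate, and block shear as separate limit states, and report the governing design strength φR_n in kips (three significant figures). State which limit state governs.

Bolt shear: A_b = π·0.625²/4 = 0.3068 in²; R_n = 84 × 0.3068 × 3 × 1 = 77.31 kips → 0.75 × 77.31 = 58 kips.
Bearing: edge l_c = 1.156, r_n = 22.55 kips; interior l_c = 1.812, r_n = 24.38 kips; R_n = 22.55 + 2·24.38 = 71.3 kips → 53.5 kips.
Block shear: A_gv = 1.625, A_nv = 1.156, A_nt = 0.1875 in²; R_n = min(0.6F_uA_nv, 0.6F_yA_gv) + U_bs·F_u·A_nt = 57.28 kips → 43 kips.
Block shear governs: 43 kips.

43 kips (block shear governs)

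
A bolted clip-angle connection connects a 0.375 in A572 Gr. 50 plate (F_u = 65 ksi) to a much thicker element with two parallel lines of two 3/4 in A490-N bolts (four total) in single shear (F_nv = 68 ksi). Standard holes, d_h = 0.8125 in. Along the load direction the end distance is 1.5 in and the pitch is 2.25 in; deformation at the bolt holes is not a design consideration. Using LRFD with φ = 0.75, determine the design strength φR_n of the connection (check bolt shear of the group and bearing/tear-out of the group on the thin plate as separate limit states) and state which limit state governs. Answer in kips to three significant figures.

90.1 kips (bolt shear governs)

Bolt shear: A_b = π·0.75²/4 = 0.4418 in²; R_n = 68 × 0.4418 × 4 × 1 = 120.2 kips → 0.75 × 120.2 = 90.1 kips.
Bearing (1.5 l_c t F_u ≤ 3.0 d t F_u): upper limit = 3.0·0.75·0.375·65 = 54.84 kips.
  Edge l_c = 1.5 − 0.8125/2 = 1.094 → r_n = 39.99 kips; interior l_c = 2.25 − 0.8125 = 1.438 → r_n = 52.56 kips.
  R_n,bearing = 2·39.99 + 2·52.56 = 185.1 kips → 0.75 × 185.1 = 139 kips.
Bolt shear governs: 90.1 kips.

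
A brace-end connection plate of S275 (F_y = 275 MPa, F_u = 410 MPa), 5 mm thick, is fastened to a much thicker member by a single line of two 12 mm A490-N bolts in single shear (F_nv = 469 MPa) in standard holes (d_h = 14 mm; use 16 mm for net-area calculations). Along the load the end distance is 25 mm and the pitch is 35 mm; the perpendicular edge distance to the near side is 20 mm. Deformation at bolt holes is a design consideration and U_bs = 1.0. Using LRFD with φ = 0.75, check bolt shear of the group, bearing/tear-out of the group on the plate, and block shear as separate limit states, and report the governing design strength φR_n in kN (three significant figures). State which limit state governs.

51.7 kN (block shear governs)

Bolt shear: A_b = π·12²/4 = 113.1 mm²; R_n = 469 × 113.1 × 2 × 1 / 1000 = 106.1 kN → 0.75 × 106.1 = 79.6 kN.
Bearing: edge l_c = 18, r_n = 44.28 kN; interior l_c = 21, r_n = 51.66 kN; R_n = 44.28 + 1·51.66 = 95.94 kN → 72 kN.
Block shear: A_gv = 300, A_nv = 180, A_nt = 60 mm²; R_n = min(0.6F_uA_nv, 0.6F_yA_gv) + U_bs·F_u·A_nt = 68.88 kN → 51.7 kN.
Block shear governs: 51.7 kN.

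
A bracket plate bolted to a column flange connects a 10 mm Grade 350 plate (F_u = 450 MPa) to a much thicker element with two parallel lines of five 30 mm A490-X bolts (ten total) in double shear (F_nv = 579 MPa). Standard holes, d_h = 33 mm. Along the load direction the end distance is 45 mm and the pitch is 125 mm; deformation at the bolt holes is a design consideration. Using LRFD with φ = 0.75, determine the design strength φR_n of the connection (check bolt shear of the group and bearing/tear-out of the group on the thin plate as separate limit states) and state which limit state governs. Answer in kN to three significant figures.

Bolt shear: A_b = π·30²/4 = 706.9 mm²; R_n = 579 × 706.9 × 10 × 2 / 1000 = 8185 kN → 0.75 × 8185 = 6140 kN.
Bearing (1.2 l_c t F_u ≤ 2.4 d t F_u): upper limit = 2.4·30·10·450 / 1000 = 324 kN.
  Edge l_c = 45 − 33/2 = 28.5 → r_n = 153.9 kN; interior l_c = 125 − 33 = 92 → r_n = 324 kN.
  R_n,bearing = 2·153.9 + 8·324 = 2900 kN → 0.75 × 2900 = 2170 kN.
Bearing governs: 2170 kN.

2170 kN (bearing governs)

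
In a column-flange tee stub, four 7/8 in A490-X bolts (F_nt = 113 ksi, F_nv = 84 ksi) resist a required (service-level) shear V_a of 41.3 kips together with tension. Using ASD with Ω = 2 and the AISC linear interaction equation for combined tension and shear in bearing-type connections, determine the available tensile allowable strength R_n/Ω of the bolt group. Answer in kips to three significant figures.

A_b = π·0.875²/4 = 0.6013 in²; f_rv = 41.3 / (4 × 0.6013) = 17.17 ksi.
F'_nt = 1.3 F_nt − (Ω F_nt / F_nv) f_rv = 1.3·113 − (2·113/84)·17.17 = 100.7 ksi, capped at F_nt → F'_nt = 100.7 ksi.
R_n = F'_nt · A_b · n = 100.7 × 0.6013 × 4 = 242.2 kips.
Allowable strength R_n/Ω = 242.2 / 2 = 121 kips.

121 kips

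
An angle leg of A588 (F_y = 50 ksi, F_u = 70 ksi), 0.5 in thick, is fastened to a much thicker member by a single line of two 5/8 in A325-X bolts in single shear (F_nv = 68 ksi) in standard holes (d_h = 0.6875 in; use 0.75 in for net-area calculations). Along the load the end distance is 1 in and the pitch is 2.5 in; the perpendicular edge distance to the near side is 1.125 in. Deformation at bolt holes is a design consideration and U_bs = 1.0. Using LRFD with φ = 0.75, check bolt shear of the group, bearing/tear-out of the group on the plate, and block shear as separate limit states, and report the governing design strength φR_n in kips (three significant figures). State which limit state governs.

31.3 kips (bolt shear governs)

Bolt shear: A_b = π·0.625²/4 = 0.3068 in²; R_n = 68 × 0.3068 × 2 × 1 = 41.72 kips → 0.75 × 41.72 = 31.3 kips.
Bearing: edge l_c = 0.6562, r_n = 27.56 kips; interior l_c = 1.812, r_n = 52.5 kips; R_n = 27.56 + 1·52.5 = 80.06 kips → 60 kips.
Block shear: A_gv = 1.75, A_nv = 1.188, A_nt = 0.375 in²; R_n = min(0.6F_uA_nv, 0.6F_yA_gv) + U_bs·F_u·A_nt = 76.12 kips → 57.1 kips.
Bolt shear governs: 31.3 kips.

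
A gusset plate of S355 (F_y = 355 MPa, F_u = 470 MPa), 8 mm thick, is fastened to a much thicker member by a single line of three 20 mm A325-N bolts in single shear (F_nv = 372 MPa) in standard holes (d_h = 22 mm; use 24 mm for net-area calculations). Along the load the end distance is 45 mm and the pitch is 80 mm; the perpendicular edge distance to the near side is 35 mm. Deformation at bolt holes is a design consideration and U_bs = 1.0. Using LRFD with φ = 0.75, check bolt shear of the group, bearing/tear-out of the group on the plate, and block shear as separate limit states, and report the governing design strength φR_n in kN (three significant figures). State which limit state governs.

263 kN (bolt shear governs)

Bolt shear: A_b = π·20²/4 = 314.2 mm²; R_n = 372 × 314.2 × 3 × 1 / 1000 = 350.6 kN → 0.75 × 350.6 = 263 kN.
Bearing: edge l_c = 34, r_n = 153.4 kN; interior l_c = 58, r_n = 180.5 kN; R_n = 153.4 + 2·180.5 = 514.4 kN → 386 kN.
Block shear: A_gv = 1640, A_nv = 1160, A_nt = 184 mm²; R_n = min(0.6F_uA_nv, 0.6F_yA_gv) + U_bs·F_u·A_nt = 413.6 kN → 310 kN.
Bolt shear governs: 263 kN.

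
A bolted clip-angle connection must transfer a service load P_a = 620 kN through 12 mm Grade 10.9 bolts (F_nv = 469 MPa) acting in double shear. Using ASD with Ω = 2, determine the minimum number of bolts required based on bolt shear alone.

A_b = π·12²/4 = 113.1 mm².
Per-bolt allowable strength R_n/Ω = 469 × 113.1 × 2 / 1000 / 2 = 53.04 kN.
n ≥ 620 / 53.04 = 11.69 → use 12 bolts.

12 bolts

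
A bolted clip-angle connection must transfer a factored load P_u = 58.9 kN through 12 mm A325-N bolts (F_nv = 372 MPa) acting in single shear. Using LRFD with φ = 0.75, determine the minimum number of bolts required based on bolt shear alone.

A_b = π·12²/4 = 113.1 mm².
Per-bolt design strength φR_n = 0.75 × 372 × 113.1 × 1 / 1000 = 31.55 kN.
n ≥ 58.9 / 31.55 = 1.867 → use 2 bolts.

2 bolts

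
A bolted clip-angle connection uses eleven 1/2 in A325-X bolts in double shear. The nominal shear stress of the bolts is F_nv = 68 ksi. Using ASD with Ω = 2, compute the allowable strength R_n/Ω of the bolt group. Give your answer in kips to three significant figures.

147 kips

A_b = π × 0.5² / 4 = 0.1963 in².
R_n = F_nv · A_b · n · n_s = 68 × 0.1963 × 11 × 2 = 293.7 kips.
Allowable strength R_n/Ω = 293.7 / 2 = 147 kips.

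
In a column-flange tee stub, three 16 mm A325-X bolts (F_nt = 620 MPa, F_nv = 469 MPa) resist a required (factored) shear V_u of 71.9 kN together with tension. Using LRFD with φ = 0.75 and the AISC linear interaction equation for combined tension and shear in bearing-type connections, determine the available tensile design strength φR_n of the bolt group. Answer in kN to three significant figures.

A_b = π·16²/4 = 201.1 mm²; f_rv = 71.9 × 1000 / (3 × 201.1) = 119.2 MPa.
F'_nt = 1.3 F_nt − (F_nt / φF_nv) f_rv = 1.3·620 − (620/(0.75·469))·119.2 = 595.9 MPa, capped at F_nt → F'_nt = 595.9 MPa.
R_n = F'_nt · A_b · n = 595.9 × 201.1 × 3 / 1000 = 359.4 kN.
Design strength φR_n = 0.75 × 359.4 = 270 kN.

270 kN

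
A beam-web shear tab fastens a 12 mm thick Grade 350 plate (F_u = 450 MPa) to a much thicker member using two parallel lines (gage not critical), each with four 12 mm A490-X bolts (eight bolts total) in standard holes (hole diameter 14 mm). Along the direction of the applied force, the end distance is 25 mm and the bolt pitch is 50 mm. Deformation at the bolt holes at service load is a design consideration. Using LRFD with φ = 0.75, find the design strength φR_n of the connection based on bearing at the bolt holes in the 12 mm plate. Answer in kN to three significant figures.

Per bolt r_n = 1.2 l_c t F_u ≤ 2.4 d t F_u; upper limit = 2.4 × 12 × 12 × 450 / 1000 = 155.5 kN.
Edge bolt: l_c = 25 − 14/2 = 18 mm → 1.2 × 18 × 12 × 450 / 1000 = 116.6 → r_n = 116.6 kN.
Interior bolts: l_c = 50 − 14 = 36 mm → 1.2 × 36 × 12 × 450 / 1000 = 233.3 → r_n = 155.5 kN.
R_n = 2 × 116.6 + 6 × 155.5 = 1166 kN.
Design strength φR_n = 0.75 × 1166 = 875 kN.

875 kN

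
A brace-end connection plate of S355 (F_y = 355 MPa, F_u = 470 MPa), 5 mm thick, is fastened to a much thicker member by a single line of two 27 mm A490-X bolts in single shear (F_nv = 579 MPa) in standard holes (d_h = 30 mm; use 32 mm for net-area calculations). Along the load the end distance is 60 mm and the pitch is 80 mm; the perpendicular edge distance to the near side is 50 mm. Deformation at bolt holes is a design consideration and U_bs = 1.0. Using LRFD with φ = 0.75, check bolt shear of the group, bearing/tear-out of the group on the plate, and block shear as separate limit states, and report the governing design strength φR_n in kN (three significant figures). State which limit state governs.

Bolt shear: A_b = π·27²/4 = 572.6 mm²; R_n = 579 × 572.6 × 2 × 1 / 1000 = 663 kN → 0.75 × 663 = 497 kN.
Bearing: edge l_c = 45, r_n = 126.9 kN; interior l_c = 50, r_n = 141 kN; R_n = 126.9 + 1·141 = 267.9 kN → 201 kN.
Block shear: A_gv = 700, A_nv = 460, A_nt = 170 mm²; R_n = min(0.6F_uA_nv, 0.6F_yA_gv) + U_bs·F_u·A_nt = 209.6 kN → 157 kN.
Block shear governs: 157 kN.

157 kN (block shear governs)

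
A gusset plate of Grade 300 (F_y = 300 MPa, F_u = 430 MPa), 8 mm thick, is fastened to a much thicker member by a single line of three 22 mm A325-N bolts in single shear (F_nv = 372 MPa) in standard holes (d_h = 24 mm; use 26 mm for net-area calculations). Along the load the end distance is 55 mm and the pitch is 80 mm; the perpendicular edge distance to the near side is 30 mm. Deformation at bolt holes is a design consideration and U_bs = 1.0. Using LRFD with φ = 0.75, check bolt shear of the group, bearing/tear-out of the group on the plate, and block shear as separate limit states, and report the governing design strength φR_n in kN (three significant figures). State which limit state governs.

Bolt shear: A_b = π·22²/4 = 380.1 mm²; R_n = 372 × 380.1 × 3 × 1 / 1000 = 424.2 kN → 0.75 × 424.2 = 318 kN.
Bearing: edge l_c = 43, r_n = 177.5 kN; interior l_c = 56, r_n = 181.6 kN; R_n = 177.5 + 2·181.6 = 540.8 kN → 406 kN.
Block shear: A_gv = 1720, A_nv = 1200, A_nt = 136 mm²; R_n = min(0.6F_uA_nv, 0.6F_yA_gv) + U_bs·F_u·A_nt = 368.1 kN → 276 kN.
Block shear governs: 276 kN.

276 kN (block shear governs)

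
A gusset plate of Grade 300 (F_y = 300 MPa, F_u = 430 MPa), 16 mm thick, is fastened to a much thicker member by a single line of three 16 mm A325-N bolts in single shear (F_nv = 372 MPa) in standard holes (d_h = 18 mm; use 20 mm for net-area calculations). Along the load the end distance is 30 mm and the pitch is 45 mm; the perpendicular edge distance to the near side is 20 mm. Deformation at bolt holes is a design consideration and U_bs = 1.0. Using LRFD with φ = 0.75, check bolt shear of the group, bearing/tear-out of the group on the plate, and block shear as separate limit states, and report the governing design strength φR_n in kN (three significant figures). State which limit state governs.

Bolt shear: A_b = π·16²/4 = 201.1 mm²; R_n = 372 × 201.1 × 3 × 1 / 1000 = 224.4 kN → 0.75 × 224.4 = 168 kN.
Bearing: edge l_c = 21, r_n = 173.4 kN; interior l_c = 27, r_n = 222.9 kN; R_n = 173.4 + 2·222.9 = 619.2 kN → 464 kN.
Block shear: A_gv = 1920, A_nv = 1120, A_nt = 160 mm²; R_n = min(0.6F_uA_nv, 0.6F_yA_gv) + U_bs·F_u·A_nt = 357.8 kN → 268 kN.
Bolt shear governs: 168 kN.

168 kN (bolt shear governs)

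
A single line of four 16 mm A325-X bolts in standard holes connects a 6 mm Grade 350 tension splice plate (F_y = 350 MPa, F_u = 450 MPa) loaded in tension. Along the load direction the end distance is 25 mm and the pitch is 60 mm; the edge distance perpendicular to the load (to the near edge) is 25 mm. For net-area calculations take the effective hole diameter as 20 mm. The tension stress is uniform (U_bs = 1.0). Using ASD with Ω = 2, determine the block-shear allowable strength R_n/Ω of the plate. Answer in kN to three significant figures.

Shear plane L_v = 25 + 3·60 = 205 mm; A_gv = 205 × 6 = 1230 mm².
A_nv = (205 − 3.5·20) × 6 = 810 mm².
A_nt = (25 − 0.5·20) × 6 = 90 mm².
0.6 F_u A_nv = 218.7 kN; 0.6 F_y A_gv = 258.3 kN → shear rupture governs the shear term.
R_n = 218.7 + 1.0 × 450 × 90 / 1000 = 259.2 kN.
Allowable strength R_n/Ω = 259.2 / 2 = 130 kN.

130 kN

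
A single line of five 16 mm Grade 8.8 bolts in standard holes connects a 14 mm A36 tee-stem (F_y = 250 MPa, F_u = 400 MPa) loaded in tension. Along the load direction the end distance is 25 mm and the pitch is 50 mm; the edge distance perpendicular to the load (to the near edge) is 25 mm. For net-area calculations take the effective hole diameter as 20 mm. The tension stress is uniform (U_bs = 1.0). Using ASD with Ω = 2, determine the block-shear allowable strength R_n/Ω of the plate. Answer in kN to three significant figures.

Shear plane L_v = 25 + 4·50 = 225 mm; A_gv = 225 × 14 = 3150 mm².
A_nv = (225 − 4.5·20) × 14 = 1890 mm².
A_nt = (25 − 0.5·20) × 14 = 210 mm².
0.6 F_u A_nv = 453.6 kN; 0.6 F_y A_gv = 472.5 kN → shear rupture governs the shear term.
R_n = 453.6 + 1.0 × 400 × 210 / 1000 = 537.6 kN.
Allowable strength R_n/Ω = 537.6 / 2 = 269 kN.

269 kN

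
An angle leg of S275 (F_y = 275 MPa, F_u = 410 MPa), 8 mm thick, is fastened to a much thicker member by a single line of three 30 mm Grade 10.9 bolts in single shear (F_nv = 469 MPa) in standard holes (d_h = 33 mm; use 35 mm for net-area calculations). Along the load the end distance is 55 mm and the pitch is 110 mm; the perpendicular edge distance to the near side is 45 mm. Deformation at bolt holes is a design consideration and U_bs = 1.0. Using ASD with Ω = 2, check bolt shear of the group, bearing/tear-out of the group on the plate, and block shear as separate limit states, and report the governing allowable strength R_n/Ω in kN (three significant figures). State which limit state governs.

Bolt shear: A_b = π·30²/4 = 706.9 mm²; R_n = 469 × 706.9 × 3 × 1 / 1000 = 994.5 kN → 994.5 / 2 = 497 kN.
Bearing: edge l_c = 38.5, r_n = 151.5 kN; interior l_c = 77, r_n = 236.2 kN; R_n = 151.5 + 2·236.2 = 623.9 kN → 312 kN.
Block shear: A_gv = 2200, A_nv = 1500, A_nt = 220 mm²; R_n = min(0.6F_uA_nv, 0.6F_yA_gv) + U_bs·F_u·A_nt = 453.2 kN → 227 kN.
Block shear governs: 227 kN.

227 kN (block shear governs)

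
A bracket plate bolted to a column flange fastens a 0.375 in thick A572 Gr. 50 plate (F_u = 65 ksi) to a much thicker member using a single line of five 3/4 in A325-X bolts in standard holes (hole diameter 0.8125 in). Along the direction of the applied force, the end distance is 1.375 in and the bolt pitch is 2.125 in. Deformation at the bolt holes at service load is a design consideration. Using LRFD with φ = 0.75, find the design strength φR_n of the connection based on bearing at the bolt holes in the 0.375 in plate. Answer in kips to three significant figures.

Per bolt r_n = 1.2 l_c t F_u ≤ 2.4 d t F_u; upper limit = 2.4 × 0.75 × 0.375 × 65 = 43.87 kips.
Edge bolt: l_c = 1.375 − 0.8125/2 = 0.9688 in → 1.2 × 0.9688 × 0.375 × 65 = 28.34 → r_n = 28.34 kips.
Interior bolts: l_c = 2.125 − 0.8125 = 1.312 in → 1.2 × 1.312 × 0.375 × 65 = 38.39 → r_n = 38.39 kips.
R_n = 1 × 28.34 + 4 × 38.39 = 181.9 kips.
Design strength φR_n = 0.75 × 181.9 = 136 kips.

136 kips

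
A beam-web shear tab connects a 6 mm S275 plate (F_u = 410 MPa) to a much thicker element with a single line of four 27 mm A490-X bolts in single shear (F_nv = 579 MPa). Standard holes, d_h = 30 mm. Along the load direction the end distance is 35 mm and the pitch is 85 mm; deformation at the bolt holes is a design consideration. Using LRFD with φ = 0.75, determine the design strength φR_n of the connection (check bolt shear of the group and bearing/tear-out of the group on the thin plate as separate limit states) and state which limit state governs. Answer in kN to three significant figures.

403 kN (bearing governs)

Bolt shear: A_b = π·27²/4 = 572.6 mm²; R_n = 579 × 572.6 × 4 × 1 / 1000 = 1326 kN → 0.75 × 1326 = 995 kN.
Bearing (1.2 l_c t F_u ≤ 2.4 d t F_u): upper limit = 2.4·27·6·410 / 1000 = 159.4 kN.
  Edge l_c = 35 − 30/2 = 20 → r_n = 59.04 kN; interior l_c = 85 − 30 = 55 → r_n = 159.4 kN.
  R_n,bearing = 1·59.04 + 3·159.4 = 537.3 kN → 0.75 × 537.3 = 403 kN.
Bearing governs: 403 kN.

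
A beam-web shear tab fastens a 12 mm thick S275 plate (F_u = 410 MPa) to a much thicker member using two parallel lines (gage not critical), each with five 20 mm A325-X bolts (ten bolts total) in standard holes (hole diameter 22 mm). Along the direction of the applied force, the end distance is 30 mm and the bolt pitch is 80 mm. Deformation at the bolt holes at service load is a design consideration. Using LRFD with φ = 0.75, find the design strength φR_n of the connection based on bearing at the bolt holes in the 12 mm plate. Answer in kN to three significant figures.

1590 kN

Per bolt r_n = 1.2 l_c t F_u ≤ 2.4 d t F_u; upper limit = 2.4 × 20 × 12 × 410 / 1000 = 236.2 kN.
Edge bolt: l_c = 30 − 22/2 = 19 mm → 1.2 × 19 × 12 × 410 / 1000 = 112.2 → r_n = 112.2 kN.
Interior bolts: l_c = 80 − 22 = 58 mm → 1.2 × 58 × 12 × 410 / 1000 = 342.4 → r_n = 236.2 kN.
R_n = 2 × 112.2 + 8 × 236.2 = 2114 kN.
Design strength φR_n = 0.75 × 2114 = 1590 kN.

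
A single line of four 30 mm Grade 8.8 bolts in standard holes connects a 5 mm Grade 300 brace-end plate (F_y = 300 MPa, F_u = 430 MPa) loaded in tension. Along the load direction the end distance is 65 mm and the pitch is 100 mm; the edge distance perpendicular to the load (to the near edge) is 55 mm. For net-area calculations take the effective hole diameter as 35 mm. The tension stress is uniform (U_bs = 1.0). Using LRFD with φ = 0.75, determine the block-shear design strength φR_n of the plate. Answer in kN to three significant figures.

295 kN

Shear plane L_v = 65 + 3·100 = 365 mm; A_gv = 365 × 5 = 1825 mm².
A_nv = (365 − 3.5·35) × 5 = 1212 mm².
A_nt = (55 − 0.5·35) × 5 = 187.5 mm².
0.6 F_u A_nv = 312.8 kN; 0.6 F_y A_gv = 328.5 kN → shear rupture governs the shear term.
R_n = 312.8 + 1.0 × 430 × 187.5 / 1000 = 393.4 kN.
Design strength φR_n = 0.75 × 393.4 = 295 kN.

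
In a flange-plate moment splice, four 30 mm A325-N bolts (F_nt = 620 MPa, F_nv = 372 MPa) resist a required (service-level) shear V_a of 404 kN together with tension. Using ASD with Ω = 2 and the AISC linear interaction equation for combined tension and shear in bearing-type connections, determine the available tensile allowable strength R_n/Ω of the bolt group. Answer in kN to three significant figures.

A_b = π·30²/4 = 706.9 mm²; f_rv = 404 × 1000 / (4 × 706.9) = 142.9 MPa.
F'_nt = 1.3 F_nt − (Ω F_nt / F_nv) f_rv = 1.3·620 − (2·620/372)·142.9 = 329.7 MPa, capped at F_nt → F'_nt = 329.7 MPa.
R_n = F'_nt · A_b · n = 329.7 × 706.9 × 4 / 1000 = 932.2 kN.
Allowable strength R_n/Ω = 932.2 / 2 = 466 kN.

466 kN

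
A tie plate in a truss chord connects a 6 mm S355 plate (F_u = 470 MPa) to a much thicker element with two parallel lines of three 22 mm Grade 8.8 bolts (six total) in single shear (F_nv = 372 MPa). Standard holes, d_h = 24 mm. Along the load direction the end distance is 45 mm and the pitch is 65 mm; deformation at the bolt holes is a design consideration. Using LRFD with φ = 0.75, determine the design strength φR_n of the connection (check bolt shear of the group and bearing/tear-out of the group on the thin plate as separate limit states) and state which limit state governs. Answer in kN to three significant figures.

584 kN (bearing governs)

Bolt shear: A_b = π·22²/4 = 380.1 mm²; R_n = 372 × 380.1 × 6 × 1 / 1000 = 848.5 kN → 0.75 × 848.5 = 636 kN.
Bearing (1.2 l_c t F_u ≤ 2.4 d t F_u): upper limit = 2.4·22·6·470 / 1000 = 148.9 kN.
  Edge l_c = 45 − 24/2 = 33 → r_n = 111.7 kN; interior l_c = 65 − 24 = 41 → r_n = 138.7 kN.
  R_n,bearing = 2·111.7 + 4·138.7 = 778.3 kN → 0.75 × 778.3 = 584 kN.
Bearing governs: 584 kN.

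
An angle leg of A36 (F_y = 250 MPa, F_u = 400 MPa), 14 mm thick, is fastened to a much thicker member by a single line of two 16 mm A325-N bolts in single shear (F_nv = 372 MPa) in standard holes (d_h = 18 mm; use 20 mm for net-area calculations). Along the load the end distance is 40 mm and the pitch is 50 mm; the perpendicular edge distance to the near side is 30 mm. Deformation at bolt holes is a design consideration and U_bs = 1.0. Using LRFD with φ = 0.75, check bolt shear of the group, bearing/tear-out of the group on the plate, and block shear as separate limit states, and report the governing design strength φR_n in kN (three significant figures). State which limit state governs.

Bolt shear: A_b = π·16²/4 = 201.1 mm²; R_n = 372 × 201.1 × 2 × 1 / 1000 = 149.6 kN → 0.75 × 149.6 = 112 kN.
Bearing: edge l_c = 31, r_n = 208.3 kN; interior l_c = 32, r_n = 215 kN; R_n = 208.3 + 1·215 = 423.4 kN → 318 kN.
Block shear: A_gv = 1260, A_nv = 840, A_nt = 280 mm²; R_n = min(0.6F_uA_nv, 0.6F_yA_gv) + U_bs·F_u·A_nt = 301 kN → 226 kN.
Bolt shear governs: 112 kN.

112 kN (bolt shear governs)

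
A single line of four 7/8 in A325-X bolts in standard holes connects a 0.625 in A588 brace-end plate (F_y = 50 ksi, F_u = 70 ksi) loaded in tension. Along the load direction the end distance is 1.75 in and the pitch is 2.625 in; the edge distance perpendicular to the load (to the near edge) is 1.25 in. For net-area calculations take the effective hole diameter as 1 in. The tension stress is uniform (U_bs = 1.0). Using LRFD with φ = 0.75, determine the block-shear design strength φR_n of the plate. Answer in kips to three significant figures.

145 kips

Shear plane L_v = 1.75 + 3·2.625 = 9.625 in; A_gv = 9.625 × 0.625 = 6.016 in².
A_nv = (9.625 − 3.5·1) × 0.625 = 3.828 in².
A_nt = (1.25 − 0.5·1) × 0.625 = 0.4688 in².
0.6 F_u A_nv = 160.8 kips; 0.6 F_y A_gv = 180.5 kips → shear rupture governs the shear term.
R_n = 160.8 + 1.0 × 70 × 0.4688 = 193.6 kips.
Design strength φR_n = 0.75 × 193.6 = 145 kips.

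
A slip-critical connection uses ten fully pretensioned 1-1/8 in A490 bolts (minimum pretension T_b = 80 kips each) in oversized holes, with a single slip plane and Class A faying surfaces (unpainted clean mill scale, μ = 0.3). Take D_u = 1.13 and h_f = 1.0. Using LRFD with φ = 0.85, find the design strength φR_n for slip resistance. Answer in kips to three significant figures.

231 kips

R_n = μ · D_u · h_f · T_b · n_s · n_b = 0.3 × 1.13 × 1.0 × 80 × 1 × 10 = 271.2 kips.
Design strength φR_n = 0.85 × 271.2 = 231 kips.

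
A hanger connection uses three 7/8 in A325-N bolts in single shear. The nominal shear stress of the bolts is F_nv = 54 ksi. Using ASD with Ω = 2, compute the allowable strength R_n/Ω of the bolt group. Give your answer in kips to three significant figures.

48.7 kips

A_b = π × 0.875² / 4 = 0.6013 in².
R_n = F_nv · A_b · n · n_s = 54 × 0.6013 × 3 × 1 = 97.41 kips.
Allowable strength R_n/Ω = 97.41 / 2 = 48.7 kips.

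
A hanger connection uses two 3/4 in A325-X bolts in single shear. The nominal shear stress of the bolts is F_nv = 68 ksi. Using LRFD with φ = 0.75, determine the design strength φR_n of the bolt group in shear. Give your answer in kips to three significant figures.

45.1 kips

A_b = π × 0.75² / 4 = 0.4418 in².
R_n = F_nv · A_b · n · n_s = 68 × 0.4418 × 2 × 1 = 60.08 kips.
Design strength φR_n = 0.75 × 60.08 = 45.1 kips.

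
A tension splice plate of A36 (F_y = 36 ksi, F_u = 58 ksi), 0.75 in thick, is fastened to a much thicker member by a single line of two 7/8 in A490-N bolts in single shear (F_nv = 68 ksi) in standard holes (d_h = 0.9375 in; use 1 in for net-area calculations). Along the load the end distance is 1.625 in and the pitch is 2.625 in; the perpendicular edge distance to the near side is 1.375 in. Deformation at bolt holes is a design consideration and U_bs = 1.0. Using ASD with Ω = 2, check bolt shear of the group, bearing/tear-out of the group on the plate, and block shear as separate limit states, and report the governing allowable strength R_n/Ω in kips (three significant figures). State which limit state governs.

40.9 kips (bolt shear governs)

Bolt shear: A_b = π·0.875²/4 = 0.6013 in²; R_n = 68 × 0.6013 × 2 × 1 = 81.78 kips → 81.78 / 2 = 40.9 kips.
Bearing: edge l_c = 1.156, r_n = 60.36 kips; interior l_c = 1.688, r_n = 88.09 kips; R_n = 60.36 + 1·88.09 = 148.4 kips → 74.2 kips.
Block shear: A_gv = 3.188, A_nv = 2.062, A_nt = 0.6562 in²; R_n = min(0.6F_uA_nv, 0.6F_yA_gv) + U_bs·F_u·A_nt = 106.9 kips → 53.5 kips.
Bolt shear governs: 40.9 kips.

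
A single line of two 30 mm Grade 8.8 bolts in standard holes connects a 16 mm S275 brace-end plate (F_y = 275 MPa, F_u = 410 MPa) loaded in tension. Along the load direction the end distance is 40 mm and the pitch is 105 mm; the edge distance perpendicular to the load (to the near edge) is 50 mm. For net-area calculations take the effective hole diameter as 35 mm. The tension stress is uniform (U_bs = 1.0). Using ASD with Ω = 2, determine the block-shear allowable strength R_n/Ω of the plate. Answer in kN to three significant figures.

289 kN

Shear plane L_v = 40 + 1·105 = 145 mm; A_gv = 145 × 16 = 2320 mm².
A_nv = (145 − 1.5·35) × 16 = 1480 mm².
A_nt = (50 − 0.5·35) × 16 = 520 mm².
0.6 F_u A_nv = 364.1 kN; 0.6 F_y A_gv = 382.8 kN → shear rupture governs the shear term.
R_n = 364.1 + 1.0 × 410 × 520 / 1000 = 577.3 kN.
Allowable strength R_n/Ω = 577.3 / 2 = 289 kN.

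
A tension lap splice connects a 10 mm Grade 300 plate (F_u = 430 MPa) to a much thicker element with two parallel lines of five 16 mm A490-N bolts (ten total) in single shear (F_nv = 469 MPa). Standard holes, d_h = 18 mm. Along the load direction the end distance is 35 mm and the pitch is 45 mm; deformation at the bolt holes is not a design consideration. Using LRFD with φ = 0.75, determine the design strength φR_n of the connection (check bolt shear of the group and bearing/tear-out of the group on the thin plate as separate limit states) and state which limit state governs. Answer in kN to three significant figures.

707 kN (bolt shear governs)

Bolt shear: A_b = π·16²/4 = 201.1 mm²; R_n = 469 × 201.1 × 10 × 1 / 1000 = 943 kN → 0.75 × 943 = 707 kN.
Bearing (1.5 l_c t F_u ≤ 3.0 d t F_u): upper limit = 3.0·16·10·430 / 1000 = 206.4 kN.
  Edge l_c = 35 − 18/2 = 26 → r_n = 167.7 kN; interior l_c = 45 − 18 = 27 → r_n = 174.2 kN.
  R_n,bearing = 2·167.7 + 8·174.2 = 1729 kN → 0.75 × 1729 = 1300 kN.
Bolt shear governs: 707 kN.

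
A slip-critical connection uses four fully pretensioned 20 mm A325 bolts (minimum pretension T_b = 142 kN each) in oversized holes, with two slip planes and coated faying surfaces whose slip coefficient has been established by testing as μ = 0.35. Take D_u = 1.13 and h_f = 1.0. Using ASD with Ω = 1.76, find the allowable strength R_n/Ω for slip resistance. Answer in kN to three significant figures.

R_n = μ · D_u · h_f · T_b · n_s · n_b = 0.35 × 1.13 × 1.0 × 142 × 2 × 4 = 449.3 kN.
Allowable strength R_n/Ω = 449.3 / 1.76 = 255 kN.

255 kN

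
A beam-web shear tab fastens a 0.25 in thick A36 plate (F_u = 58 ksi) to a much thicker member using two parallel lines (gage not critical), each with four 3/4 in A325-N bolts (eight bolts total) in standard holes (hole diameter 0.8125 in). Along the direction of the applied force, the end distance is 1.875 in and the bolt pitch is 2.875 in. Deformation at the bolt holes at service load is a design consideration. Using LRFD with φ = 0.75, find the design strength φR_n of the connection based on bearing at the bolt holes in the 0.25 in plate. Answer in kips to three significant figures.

156 kips

Per bolt r_n = 1.2 l_c t F_u ≤ 2.4 d t F_u; upper limit = 2.4 × 0.75 × 0.25 × 58 = 26.1 kips.
Edge bolt: l_c = 1.875 − 0.8125/2 = 1.469 in → 1.2 × 1.469 × 0.25 × 58 = 25.56 → r_n = 25.56 kips.
Interior bolts: l_c = 2.875 − 0.8125 = 2.062 in → 1.2 × 2.062 × 0.25 × 58 = 35.89 → r_n = 26.1 kips.
R_n = 2 × 25.56 + 6 × 26.1 = 207.7 kips.
Design strength φR_n = 0.75 × 207.7 = 156 kips.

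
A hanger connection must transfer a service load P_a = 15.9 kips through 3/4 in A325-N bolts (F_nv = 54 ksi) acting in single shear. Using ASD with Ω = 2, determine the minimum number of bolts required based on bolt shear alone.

A_b = π·0.75²/4 = 0.4418 in².
Per-bolt allowable strength R_n/Ω = 54 × 0.4418 × 1 / 2 = 11.93 kips.
n ≥ 15.9 / 11.93 = 1.333 → use 2 bolts.

2 bolts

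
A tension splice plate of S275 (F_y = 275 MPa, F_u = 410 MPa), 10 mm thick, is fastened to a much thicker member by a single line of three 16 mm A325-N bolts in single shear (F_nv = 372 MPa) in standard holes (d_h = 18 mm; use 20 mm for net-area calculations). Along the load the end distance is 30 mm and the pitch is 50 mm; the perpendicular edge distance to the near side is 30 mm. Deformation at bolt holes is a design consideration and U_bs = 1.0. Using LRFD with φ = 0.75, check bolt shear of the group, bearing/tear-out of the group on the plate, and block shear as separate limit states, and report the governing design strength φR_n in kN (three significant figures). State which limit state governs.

168 kN (bolt shear governs)

Bolt shear: A_b = π·16²/4 = 201.1 mm²; R_n = 372 × 201.1 × 3 × 1 / 1000 = 224.4 kN → 0.75 × 224.4 = 168 kN.
Bearing: edge l_c = 21, r_n = 103.3 kN; interior l_c = 32, r_n = 157.4 kN; R_n = 103.3 + 2·157.4 = 418.2 kN → 314 kN.
Block shear: A_gv = 1300, A_nv = 800, A_nt = 200 mm²; R_n = min(0.6F_uA_nv, 0.6F_yA_gv) + U_bs·F_u·A_nt = 278.8 kN → 209 kN.
Bolt shear governs: 168 kN.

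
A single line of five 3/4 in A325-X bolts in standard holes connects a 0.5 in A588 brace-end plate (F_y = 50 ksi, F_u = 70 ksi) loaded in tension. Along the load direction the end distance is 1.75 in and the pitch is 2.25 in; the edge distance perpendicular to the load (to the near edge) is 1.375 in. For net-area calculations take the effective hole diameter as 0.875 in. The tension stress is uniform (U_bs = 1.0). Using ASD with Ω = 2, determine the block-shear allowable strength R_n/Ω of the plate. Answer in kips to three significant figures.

Shear plane L_v = 1.75 + 4·2.25 = 10.75 in; A_gv = 10.75 × 0.5 = 5.375 in².
A_nv = (10.75 − 4.5·0.875) × 0.5 = 3.406 in².
A_nt = (1.375 − 0.5·0.875) × 0.5 = 0.4688 in².
0.6 F_u A_nv = 143.1 kips; 0.6 F_y A_gv = 161.2 kips → shear rupture governs the shear term.
R_n = 143.1 + 1.0 × 70 × 0.4688 = 175.9 kips.
Allowable strength R_n/Ω = 175.9 / 2 = 87.9 kips.

87.9 kips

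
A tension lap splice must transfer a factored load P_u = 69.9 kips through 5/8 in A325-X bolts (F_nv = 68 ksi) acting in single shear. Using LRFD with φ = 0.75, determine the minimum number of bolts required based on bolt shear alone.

A_b = π·0.625²/4 = 0.3068 in².
Per-bolt design strength φR_n = 0.75 × 68 × 0.3068 × 1 = 15.65 kips.
n ≥ 69.9 / 15.65 = 4.467 → use 5 bolts.

5 bolts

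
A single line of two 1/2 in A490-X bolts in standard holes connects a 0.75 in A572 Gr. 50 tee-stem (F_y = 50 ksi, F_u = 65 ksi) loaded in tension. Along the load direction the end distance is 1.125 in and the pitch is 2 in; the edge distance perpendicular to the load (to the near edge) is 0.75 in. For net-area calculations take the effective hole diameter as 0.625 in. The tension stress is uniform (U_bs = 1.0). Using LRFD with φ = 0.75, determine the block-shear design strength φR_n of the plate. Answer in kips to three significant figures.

64 kips

Shear plane L_v = 1.125 + 1·2 = 3.125 in; A_gv = 3.125 × 0.75 = 2.344 in².
A_nv = (3.125 − 1.5·0.625) × 0.75 = 1.641 in².
A_nt = (0.75 − 0.5·0.625) × 0.75 = 0.3281 in².
0.6 F_u A_nv = 63.98 kips; 0.6 F_y A_gv = 70.31 kips → shear rupture governs the shear term.
R_n = 63.98 + 1.0 × 65 × 0.3281 = 85.31 kips.
Design strength φR_n = 0.75 × 85.31 = 64 kips.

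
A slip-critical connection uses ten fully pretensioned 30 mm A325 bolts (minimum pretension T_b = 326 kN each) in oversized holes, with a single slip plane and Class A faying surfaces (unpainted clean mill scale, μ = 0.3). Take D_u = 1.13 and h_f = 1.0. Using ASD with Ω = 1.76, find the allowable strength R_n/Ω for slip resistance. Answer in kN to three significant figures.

628 kN

R_n = μ · D_u · h_f · T_b · n_s · n_b = 0.3 × 1.13 × 1.0 × 326 × 1 × 10 = 1105 kN.
Allowable strength R_n/Ω = 1105 / 1.76 = 628 kN.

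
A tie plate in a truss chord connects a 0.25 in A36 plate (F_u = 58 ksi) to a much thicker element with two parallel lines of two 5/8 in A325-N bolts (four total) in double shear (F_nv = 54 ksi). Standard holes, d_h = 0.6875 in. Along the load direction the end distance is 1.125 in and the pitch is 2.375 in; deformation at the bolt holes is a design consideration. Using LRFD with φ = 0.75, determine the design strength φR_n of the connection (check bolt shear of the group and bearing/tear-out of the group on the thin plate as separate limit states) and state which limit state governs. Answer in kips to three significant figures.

Bolt shear: A_b = π·0.625²/4 = 0.3068 in²; R_n = 54 × 0.3068 × 4 × 2 = 132.5 kips → 0.75 × 132.5 = 99.4 kips.
Bearing (1.2 l_c t F_u ≤ 2.4 d t F_u): upper limit = 2.4·0.625·0.25·58 = 21.75 kips.
  Edge l_c = 1.125 − 0.6875/2 = 0.7812 → r_n = 13.59 kips; interior l_c = 2.375 − 0.6875 = 1.688 → r_n = 21.75 kips.
  R_n,bearing = 2·13.59 + 2·21.75 = 70.69 kips → 0.75 × 70.69 = 53 kips.
Bearing governs: 53 kips.

53 kips (bearing governs)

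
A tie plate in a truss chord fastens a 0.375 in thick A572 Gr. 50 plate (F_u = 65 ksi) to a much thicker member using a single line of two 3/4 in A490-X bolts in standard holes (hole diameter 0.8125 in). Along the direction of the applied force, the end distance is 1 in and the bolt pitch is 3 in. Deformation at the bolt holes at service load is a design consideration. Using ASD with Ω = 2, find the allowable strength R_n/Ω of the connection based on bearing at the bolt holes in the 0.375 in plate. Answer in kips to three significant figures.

30.6 kips

Per bolt r_n = 1.2 l_c t F_u ≤ 2.4 d t F_u; upper limit = 2.4 × 0.75 × 0.375 × 65 = 43.87 kips.
Edge bolt: l_c = 1 − 0.8125/2 = 0.5938 in → 1.2 × 0.5938 × 0.375 × 65 = 17.37 → r_n = 17.37 kips.
Interior bolts: l_c = 3 − 0.8125 = 2.188 in → 1.2 × 2.188 × 0.375 × 65 = 63.98 → r_n = 43.87 kips.
R_n = 1 × 17.37 + 1 × 43.87 = 61.24 kips.
Allowable strength R_n/Ω = 61.24 / 2 = 30.6 kips.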